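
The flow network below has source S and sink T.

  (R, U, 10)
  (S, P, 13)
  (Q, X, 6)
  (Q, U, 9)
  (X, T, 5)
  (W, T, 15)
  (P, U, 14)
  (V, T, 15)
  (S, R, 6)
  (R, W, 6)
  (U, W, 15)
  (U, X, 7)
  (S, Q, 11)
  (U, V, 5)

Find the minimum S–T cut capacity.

Augment S→Q→X→T: bottleneck 5, flow now 5.
Augment S→R→W→T: bottleneck 6, flow now 11.
Augment S→P→U→V→T: bottleneck 5, flow now 16.
Augment S→P→U→W→T: bottleneck 8, flow now 24.
Augment S→Q→U→W→T: bottleneck 1, flow now 25.
No augmenting path remains; maximum flow = 25.
By max-flow min-cut, the minimum cut capacity equals the max flow.
In the residual graph, reachable from S: {S, P, Q, R, U, W, X}.
Min-cut edges: U→V (5), W→T (15), X→T (5); capacity 5 + 15 + 5 = 25.

25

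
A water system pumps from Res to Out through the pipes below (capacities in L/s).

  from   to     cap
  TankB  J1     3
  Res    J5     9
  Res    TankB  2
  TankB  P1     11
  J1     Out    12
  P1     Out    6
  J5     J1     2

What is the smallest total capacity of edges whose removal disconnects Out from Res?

4

Augment Res→J5→J1→Out: bottleneck 2, flow now 2.
Augment Res→TankB→P1→Out: bottleneck 2, flow now 4.
No augmenting path remains; maximum flow = 4.
By max-flow min-cut, the minimum cut capacity equals the max flow.
In the residual graph, reachable from Res: {Res, J5}.
Min-cut edges: Res→TankB (2), J5→J1 (2); capacity 2 + 2 = 4.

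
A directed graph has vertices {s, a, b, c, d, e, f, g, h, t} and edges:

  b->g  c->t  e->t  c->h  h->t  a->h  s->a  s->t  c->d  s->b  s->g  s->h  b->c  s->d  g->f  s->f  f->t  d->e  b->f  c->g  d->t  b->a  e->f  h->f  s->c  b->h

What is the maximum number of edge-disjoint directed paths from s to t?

6

Assign every edge capacity 1; by Menger, the answer equals the max flow.
Path s→t (+1); total 1.
Path s→c→t (+1); total 2.
Path s→d→t (+1); total 3.
Path s→f→t (+1); total 4.
Path s→h→t (+1); total 5.
Path s→b→c→d→e→t (+1); total 6.
No residual s→t path; max flow = 6.
Certifying cut of size 6: {f→t, h→t, s→b, s→c, s→d, s→t}.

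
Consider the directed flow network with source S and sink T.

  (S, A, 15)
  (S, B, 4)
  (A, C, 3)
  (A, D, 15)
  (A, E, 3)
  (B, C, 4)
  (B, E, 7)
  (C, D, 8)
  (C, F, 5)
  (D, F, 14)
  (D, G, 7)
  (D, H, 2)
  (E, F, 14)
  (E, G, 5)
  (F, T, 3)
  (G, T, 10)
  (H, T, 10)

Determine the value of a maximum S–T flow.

15

Augment S→A→C→F→T: bottleneck 3, flow now 3.
Augment S→A→D→G→T: bottleneck 7, flow now 10.
Augment S→A→D→H→T: bottleneck 2, flow now 12.
Augment S→A→E→G→T: bottleneck 3, flow now 15.
No augmenting path remains; maximum flow = 15.
In the residual graph, reachable from S: {S, A, B, C, D, E, F, G}.
Min-cut edges: D→H (2), F→T (3), G→T (10); capacity 2 + 3 + 10 = 15.
This cut is saturated, so no flow can exceed 15.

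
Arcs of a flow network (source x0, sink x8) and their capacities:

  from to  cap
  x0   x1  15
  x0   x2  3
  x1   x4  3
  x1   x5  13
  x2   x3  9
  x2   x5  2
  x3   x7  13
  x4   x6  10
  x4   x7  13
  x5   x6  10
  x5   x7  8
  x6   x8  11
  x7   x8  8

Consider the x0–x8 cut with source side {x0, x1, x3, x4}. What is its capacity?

52

Edges leaving {x0, x1, x3, x4}: x0→x2 (3), x1→x5 (13), x3→x7 (13), x4→x6 (10), x4→x7 (13).
Cut capacity = 3 + 13 + 13 + 10 + 13 = 52.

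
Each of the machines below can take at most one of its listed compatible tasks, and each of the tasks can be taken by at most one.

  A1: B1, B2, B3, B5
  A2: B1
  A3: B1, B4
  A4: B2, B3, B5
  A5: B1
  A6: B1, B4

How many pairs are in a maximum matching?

4

Unit-capacity flow: source→left, listed edges, right→sink; max matching = max flow.
Augmenting path A1→B1 (+1); matched 1.
Augmenting path A3→B4 (+1); matched 2.
Augmenting path A4→B2 (+1); matched 3.
Augmenting path A2→B1→A1→B3 (+1); matched 4.
No augmenting path remains; maximum matching = 4.
König certificate: {A1, A4, B1, B4} is a vertex cover of size 4 (every listed pair touches it), so no matching can be larger.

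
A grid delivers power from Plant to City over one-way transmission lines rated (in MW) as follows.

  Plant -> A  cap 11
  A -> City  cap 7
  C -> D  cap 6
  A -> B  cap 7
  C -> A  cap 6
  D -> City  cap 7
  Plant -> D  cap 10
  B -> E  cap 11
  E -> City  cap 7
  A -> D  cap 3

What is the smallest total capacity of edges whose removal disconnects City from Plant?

18

Augment Plant→A→City: bottleneck 7, flow now 7.
Augment Plant→D→City: bottleneck 7, flow now 14.
Augment Plant→A→B→E→City: bottleneck 4, flow now 18.
No augmenting path remains; maximum flow = 18.
By max-flow min-cut, the minimum cut capacity equals the max flow.
In the residual graph, reachable from Plant: {Plant, D}.
Min-cut edges: Plant→A (11), D→City (7); capacity 11 + 7 = 18.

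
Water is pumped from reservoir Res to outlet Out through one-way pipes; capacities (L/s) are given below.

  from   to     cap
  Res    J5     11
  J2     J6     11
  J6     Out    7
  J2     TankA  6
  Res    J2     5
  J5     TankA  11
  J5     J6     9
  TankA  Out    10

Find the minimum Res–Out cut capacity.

Augment Res→J2→TankA→Out: bottleneck 5, flow now 5.
Augment Res→J5→TankA→Out: bottleneck 5, flow now 10.
Augment Res→J5→J6→Out: bottleneck 6, flow now 16.
No augmenting path remains; maximum flow = 16.
By max-flow min-cut, the minimum cut capacity equals the max flow.
In the residual graph, reachable from Res: {Res}.
Min-cut edges: Res→J2 (5), Res→J5 (11); capacity 5 + 11 = 16.

16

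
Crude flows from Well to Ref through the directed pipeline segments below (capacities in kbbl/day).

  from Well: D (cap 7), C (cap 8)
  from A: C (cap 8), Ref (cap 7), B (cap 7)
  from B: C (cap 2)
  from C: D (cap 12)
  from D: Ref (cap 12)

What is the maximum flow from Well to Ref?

Augment Well→D→Ref: bottleneck 7, flow now 7.
Augment Well→C→D→Ref: bottleneck 5, flow now 12.
No augmenting path remains; maximum flow = 12.
In the residual graph, reachable from Well: {Well, C, D}.
Min-cut edges: D→Ref (12); capacity 12 = 12.
This cut is saturated, so no flow can exceed 12.

12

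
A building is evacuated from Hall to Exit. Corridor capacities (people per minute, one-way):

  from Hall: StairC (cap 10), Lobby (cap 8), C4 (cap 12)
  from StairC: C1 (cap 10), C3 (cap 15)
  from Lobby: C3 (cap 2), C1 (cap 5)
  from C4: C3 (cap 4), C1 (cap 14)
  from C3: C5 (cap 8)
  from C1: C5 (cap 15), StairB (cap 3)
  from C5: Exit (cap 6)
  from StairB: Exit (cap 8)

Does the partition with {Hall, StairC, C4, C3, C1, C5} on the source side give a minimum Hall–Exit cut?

No — its capacity is 17, but the minimum cut has capacity 9.

Given cut capacity: 8 + 3 + 6 = 17.
Augment Hall→StairC→C3→C5→Exit: bottleneck 6, flow now 6.
Augment Hall→StairC→C1→StairB→Exit: bottleneck 3, flow now 9.
No augmenting path remains; maximum flow = 9.
In the residual graph, reachable from Hall: {Hall, StairC, Lobby, C4, C3, C1, C5}.
Min-cut edges: C1→StairB (3), C5→Exit (6); capacity 3 + 6 = 9.
Cut capacity 17 exceeds the max flow 9, so it is not minimum.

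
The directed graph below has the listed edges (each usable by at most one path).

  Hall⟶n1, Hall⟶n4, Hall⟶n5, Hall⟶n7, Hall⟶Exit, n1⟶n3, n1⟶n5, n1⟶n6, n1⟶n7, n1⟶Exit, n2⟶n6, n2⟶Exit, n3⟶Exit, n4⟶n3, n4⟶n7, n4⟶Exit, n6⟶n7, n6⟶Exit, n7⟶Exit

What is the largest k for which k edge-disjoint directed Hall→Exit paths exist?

Assign every edge capacity 1; by Menger, the answer equals the max flow.
Path Hall→Exit (+1); total 1.
Path Hall→n1→Exit (+1); total 2.
Path Hall→n4→Exit (+1); total 3.
Path Hall→n7→Exit (+1); total 4.
No residual Hall→Exit path; max flow = 4.
Certifying cut of size 4: {Hall→Exit, Hall→n1, Hall→n4, Hall→n7}.

4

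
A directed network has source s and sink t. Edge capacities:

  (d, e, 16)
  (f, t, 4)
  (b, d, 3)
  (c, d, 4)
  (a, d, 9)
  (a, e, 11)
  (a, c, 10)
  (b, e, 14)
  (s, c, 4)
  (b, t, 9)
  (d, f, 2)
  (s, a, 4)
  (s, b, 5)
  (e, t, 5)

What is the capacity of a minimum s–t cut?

12

Augment s→b→t: bottleneck 5, flow now 5.
Augment s→a→e→t: bottleneck 4, flow now 9.
Augment s→c→d→e→t: bottleneck 1, flow now 10.
Augment s→c→d→f→t: bottleneck 2, flow now 12.
No augmenting path remains; maximum flow = 12.
By max-flow min-cut, the minimum cut capacity equals the max flow.
In the residual graph, reachable from s: {s, a, c, d, e}.
Min-cut edges: s→b (5), d→f (2), e→t (5); capacity 5 + 2 + 5 = 12.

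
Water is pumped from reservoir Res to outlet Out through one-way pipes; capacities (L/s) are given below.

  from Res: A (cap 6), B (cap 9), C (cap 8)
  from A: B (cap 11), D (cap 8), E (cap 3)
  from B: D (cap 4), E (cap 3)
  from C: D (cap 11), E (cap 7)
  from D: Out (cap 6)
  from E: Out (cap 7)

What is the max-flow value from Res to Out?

13

Augment Res→A→D→Out: bottleneck 6, flow now 6.
Augment Res→B→E→Out: bottleneck 3, flow now 9.
Augment Res→C→E→Out: bottleneck 4, flow now 13.
No augmenting path remains; maximum flow = 13.
In the residual graph, reachable from Res: {Res, A, B, C, D, E}.
Min-cut edges: D→Out (6), E→Out (7); capacity 6 + 7 = 13.
This cut is saturated, so no flow can exceed 13.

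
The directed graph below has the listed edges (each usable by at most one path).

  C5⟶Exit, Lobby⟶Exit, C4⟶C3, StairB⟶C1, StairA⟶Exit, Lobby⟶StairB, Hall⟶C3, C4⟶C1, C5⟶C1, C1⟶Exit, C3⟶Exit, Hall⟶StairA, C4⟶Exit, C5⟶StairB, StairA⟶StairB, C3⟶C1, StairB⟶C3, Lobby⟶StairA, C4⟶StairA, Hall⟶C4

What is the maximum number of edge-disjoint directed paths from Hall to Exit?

3

Assign every edge capacity 1; by Menger, the answer equals the max flow.
Path Hall→C4→Exit (+1); total 1.
Path Hall→StairA→Exit (+1); total 2.
Path Hall→C3→Exit (+1); total 3.
No residual Hall→Exit path; max flow = 3.
Certifying cut of size 3: {Hall→C3, Hall→C4, Hall→StairA}.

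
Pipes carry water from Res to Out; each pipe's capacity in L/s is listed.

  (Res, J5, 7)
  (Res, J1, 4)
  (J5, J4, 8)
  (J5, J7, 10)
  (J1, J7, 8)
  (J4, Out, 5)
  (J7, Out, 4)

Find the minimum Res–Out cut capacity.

Augment Res→J5→J4→Out: bottleneck 5, flow now 5.
Augment Res→J5→J7→Out: bottleneck 2, flow now 7.
Augment Res→J1→J7→Out: bottleneck 2, flow now 9.
No augmenting path remains; maximum flow = 9.
By max-flow min-cut, the minimum cut capacity equals the max flow.
In the residual graph, reachable from Res: {Res, J5, J1, J4, J7}.
Min-cut edges: J4→Out (5), J7→Out (4); capacity 5 + 4 = 9.

9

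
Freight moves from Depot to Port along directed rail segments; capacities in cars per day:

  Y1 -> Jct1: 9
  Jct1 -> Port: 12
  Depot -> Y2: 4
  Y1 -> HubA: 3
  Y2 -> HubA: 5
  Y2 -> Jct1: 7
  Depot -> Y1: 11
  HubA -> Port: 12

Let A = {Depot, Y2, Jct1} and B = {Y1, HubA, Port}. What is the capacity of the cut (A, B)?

28

Edges leaving {Depot, Y2, Jct1}: Depot→Y1 (11), Y2→HubA (5), Jct1→Port (12).
Cut capacity = 11 + 5 + 12 = 28.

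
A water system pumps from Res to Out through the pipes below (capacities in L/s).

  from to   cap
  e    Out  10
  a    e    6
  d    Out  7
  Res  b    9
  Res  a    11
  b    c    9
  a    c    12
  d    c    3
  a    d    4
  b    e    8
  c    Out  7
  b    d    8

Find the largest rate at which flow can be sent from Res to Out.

20

Augment Res→a→c→Out: bottleneck 7, flow now 7.
Augment Res→a→d→Out: bottleneck 4, flow now 11.
Augment Res→b→d→Out: bottleneck 3, flow now 14.
Augment Res→b→e→Out: bottleneck 6, flow now 20.
No augmenting path remains; maximum flow = 20.
In the residual graph, reachable from Res: {Res}.
Min-cut edges: Res→a (11), Res→b (9); capacity 11 + 9 = 20.
This cut is saturated, so no flow can exceed 20.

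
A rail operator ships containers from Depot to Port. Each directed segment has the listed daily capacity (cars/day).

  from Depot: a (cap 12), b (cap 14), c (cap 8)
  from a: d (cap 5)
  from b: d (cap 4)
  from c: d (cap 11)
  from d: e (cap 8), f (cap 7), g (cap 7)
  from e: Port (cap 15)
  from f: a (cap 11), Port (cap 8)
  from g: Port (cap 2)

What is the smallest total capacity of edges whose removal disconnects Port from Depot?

Augment Depot→a→d→e→Port: bottleneck 5, flow now 5.
Augment Depot→b→d→e→Port: bottleneck 3, flow now 8.
Augment Depot→b→d→f→Port: bottleneck 1, flow now 9.
Augment Depot→c→d→f→Port: bottleneck 6, flow now 15.
Augment Depot→c→d→g→Port: bottleneck 2, flow now 17.
No augmenting path remains; maximum flow = 17.
By max-flow min-cut, the minimum cut capacity equals the max flow.
In the residual graph, reachable from Depot: {Depot, a, b}.
Min-cut edges: Depot→c (8), a→d (5), b→d (4); capacity 8 + 5 + 4 = 17.

17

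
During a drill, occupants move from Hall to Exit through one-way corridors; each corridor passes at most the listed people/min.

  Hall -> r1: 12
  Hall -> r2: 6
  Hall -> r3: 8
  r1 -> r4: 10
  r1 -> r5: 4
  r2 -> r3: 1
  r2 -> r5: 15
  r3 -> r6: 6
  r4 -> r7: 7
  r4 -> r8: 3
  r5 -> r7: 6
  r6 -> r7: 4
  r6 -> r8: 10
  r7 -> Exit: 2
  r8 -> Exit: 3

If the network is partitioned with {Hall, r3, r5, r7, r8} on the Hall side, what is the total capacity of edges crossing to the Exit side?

Edges leaving {Hall, r3, r5, r7, r8}: Hall→r1 (12), Hall→r2 (6), r3→r6 (6), r7→Exit (2), r8→Exit (3).
Cut capacity = 12 + 6 + 6 + 2 + 3 = 29.

29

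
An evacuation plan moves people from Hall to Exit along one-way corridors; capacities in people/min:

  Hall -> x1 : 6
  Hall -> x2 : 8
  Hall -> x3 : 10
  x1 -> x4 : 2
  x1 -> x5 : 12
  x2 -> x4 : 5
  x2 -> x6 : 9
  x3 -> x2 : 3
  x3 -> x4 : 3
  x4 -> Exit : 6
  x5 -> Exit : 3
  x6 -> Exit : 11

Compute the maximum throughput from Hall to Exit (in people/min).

Augment Hall→x1→x4→Exit: bottleneck 2, flow now 2.
Augment Hall→x1→x5→Exit: bottleneck 3, flow now 5.
Augment Hall→x2→x4→Exit: bottleneck 4, flow now 9.
Augment Hall→x2→x6→Exit: bottleneck 4, flow now 13.
Augment Hall→x3→x2→x6→Exit: bottleneck 3, flow now 16.
Augment Hall→x3→x4→x2→x6→Exit: bottleneck 2, flow now 18. (uses reverse residual edge)
No augmenting path remains; maximum flow = 18.
In the residual graph, reachable from Hall: {Hall, x1, x2, x3, x4, x5}.
Min-cut edges: x2→x6 (9), x4→Exit (6), x5→Exit (3); capacity 9 + 6 + 3 = 18.
This cut is saturated, so no flow can exceed 18.

18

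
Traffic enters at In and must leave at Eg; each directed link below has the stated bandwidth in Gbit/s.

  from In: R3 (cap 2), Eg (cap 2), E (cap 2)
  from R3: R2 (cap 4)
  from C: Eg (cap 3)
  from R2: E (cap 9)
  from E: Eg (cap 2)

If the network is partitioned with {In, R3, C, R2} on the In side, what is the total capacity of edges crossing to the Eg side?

16

Edges leaving {In, R3, C, R2}: In→E (2), In→Eg (2), C→Eg (3), R2→E (9).
Cut capacity = 2 + 2 + 3 + 9 = 16.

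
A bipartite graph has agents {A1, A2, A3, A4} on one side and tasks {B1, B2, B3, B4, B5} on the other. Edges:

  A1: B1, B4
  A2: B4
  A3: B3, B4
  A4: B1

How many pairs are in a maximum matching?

Unit-capacity flow: source→left, listed edges, right→sink; max matching = max flow.
Augmenting path A1→B1 (+1); matched 1.
Augmenting path A2→B4 (+1); matched 2.
Augmenting path A3→B3 (+1); matched 3.
No augmenting path remains; maximum matching = 3.
König certificate: {A3, B1, B4} is a vertex cover of size 3 (every listed pair touches it), so no matching can be larger.

3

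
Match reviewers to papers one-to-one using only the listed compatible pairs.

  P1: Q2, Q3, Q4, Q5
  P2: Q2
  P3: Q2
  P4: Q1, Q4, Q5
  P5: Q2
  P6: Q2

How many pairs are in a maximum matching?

Unit-capacity flow: source→left, listed edges, right→sink; max matching = max flow.
Augmenting path P1→Q2 (+1); matched 1.
Augmenting path P4→Q1 (+1); matched 2.
Augmenting path P2→Q2→P1→Q3 (+1); matched 3.
No augmenting path remains; maximum matching = 3.
König certificate: {P1, P4, Q2} is a vertex cover of size 3 (every listed pair touches it), so no matching can be larger.

3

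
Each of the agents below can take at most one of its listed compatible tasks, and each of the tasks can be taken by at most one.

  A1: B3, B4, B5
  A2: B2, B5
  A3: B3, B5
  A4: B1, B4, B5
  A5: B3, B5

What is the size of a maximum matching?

5

Unit-capacity flow: source→left, listed edges, right→sink; max matching = max flow.
Augmenting path A1→B3 (+1); matched 1.
Augmenting path A2→B2 (+1); matched 2.
Augmenting path A3→B5 (+1); matched 3.
Augmenting path A4→B1 (+1); matched 4.
Augmenting path A5→B3→A1→B4 (+1); matched 5.
No augmenting path remains; maximum matching = 5.
König certificate: {A1, A2, A3, A4, A5} is a vertex cover of size 5 (every listed pair touches it), so no matching can be larger.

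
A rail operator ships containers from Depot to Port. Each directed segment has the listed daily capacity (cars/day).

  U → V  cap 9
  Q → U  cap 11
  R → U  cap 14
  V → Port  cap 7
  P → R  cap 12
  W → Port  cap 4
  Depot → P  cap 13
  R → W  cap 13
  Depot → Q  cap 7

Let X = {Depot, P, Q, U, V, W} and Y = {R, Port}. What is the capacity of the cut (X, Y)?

Edges leaving {Depot, P, Q, U, V, W}: P→R (12), V→Port (7), W→Port (4).
Cut capacity = 12 + 7 + 4 = 23.

23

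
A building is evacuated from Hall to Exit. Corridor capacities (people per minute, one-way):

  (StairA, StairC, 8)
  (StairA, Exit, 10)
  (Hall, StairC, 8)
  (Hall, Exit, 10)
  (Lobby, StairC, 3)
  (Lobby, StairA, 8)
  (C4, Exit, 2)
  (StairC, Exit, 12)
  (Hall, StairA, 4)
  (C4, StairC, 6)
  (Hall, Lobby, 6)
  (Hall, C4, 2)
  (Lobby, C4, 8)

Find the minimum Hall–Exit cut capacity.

Augment Hall→Exit: bottleneck 10, flow now 10.
Augment Hall→StairA→Exit: bottleneck 4, flow now 14.
Augment Hall→C4→Exit: bottleneck 2, flow now 16.
Augment Hall→StairC→Exit: bottleneck 8, flow now 24.
Augment Hall→Lobby→StairA→Exit: bottleneck 6, flow now 30.
No augmenting path remains; maximum flow = 30.
By max-flow min-cut, the minimum cut capacity equals the max flow.
In the residual graph, reachable from Hall: {Hall}.
Min-cut edges: Hall→Lobby (6), Hall→StairA (4), Hall→C4 (2), Hall→StairC (8), Hall→Exit (10); capacity 6 + 4 + 2 + 8 + 10 = 30.

30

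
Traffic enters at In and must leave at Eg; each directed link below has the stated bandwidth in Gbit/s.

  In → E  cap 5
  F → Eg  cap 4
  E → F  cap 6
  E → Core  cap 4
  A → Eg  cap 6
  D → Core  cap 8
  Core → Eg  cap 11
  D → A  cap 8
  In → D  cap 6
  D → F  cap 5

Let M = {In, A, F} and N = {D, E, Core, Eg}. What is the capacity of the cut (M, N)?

21

Edges leaving {In, A, F}: In→D (6), In→E (5), A→Eg (6), F→Eg (4).
Cut capacity = 6 + 5 + 6 + 4 = 21.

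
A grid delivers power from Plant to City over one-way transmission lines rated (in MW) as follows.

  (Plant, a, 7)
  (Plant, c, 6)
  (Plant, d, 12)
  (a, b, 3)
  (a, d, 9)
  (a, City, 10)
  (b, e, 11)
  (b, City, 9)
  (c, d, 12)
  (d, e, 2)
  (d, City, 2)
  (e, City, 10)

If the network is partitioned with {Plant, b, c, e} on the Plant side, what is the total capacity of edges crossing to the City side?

Edges leaving {Plant, b, c, e}: Plant→a (7), Plant→d (12), b→City (9), c→d (12), e→City (10).
Cut capacity = 7 + 12 + 9 + 12 + 10 = 50.

50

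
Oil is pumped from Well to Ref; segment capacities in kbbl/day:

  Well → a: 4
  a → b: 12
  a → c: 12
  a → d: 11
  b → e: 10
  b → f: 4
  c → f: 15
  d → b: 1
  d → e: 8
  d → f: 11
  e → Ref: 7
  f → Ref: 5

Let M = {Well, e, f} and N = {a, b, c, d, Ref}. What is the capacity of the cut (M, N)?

Edges leaving {Well, e, f}: Well→a (4), e→Ref (7), f→Ref (5).
Cut capacity = 4 + 7 + 5 = 16.

16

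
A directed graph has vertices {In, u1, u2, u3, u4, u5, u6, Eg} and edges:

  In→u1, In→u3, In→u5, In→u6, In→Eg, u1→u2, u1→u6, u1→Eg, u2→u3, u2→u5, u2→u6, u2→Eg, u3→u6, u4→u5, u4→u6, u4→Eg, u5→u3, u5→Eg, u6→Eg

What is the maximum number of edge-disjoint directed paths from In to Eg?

4

Assign every edge capacity 1; by Menger, the answer equals the max flow.
Path In→Eg (+1); total 1.
Path In→u1→Eg (+1); total 2.
Path In→u5→Eg (+1); total 3.
Path In→u6→Eg (+1); total 4.
No residual In→Eg path; max flow = 4.
Certifying cut of size 4: {In→Eg, In→u1, In→u5, u6→Eg}.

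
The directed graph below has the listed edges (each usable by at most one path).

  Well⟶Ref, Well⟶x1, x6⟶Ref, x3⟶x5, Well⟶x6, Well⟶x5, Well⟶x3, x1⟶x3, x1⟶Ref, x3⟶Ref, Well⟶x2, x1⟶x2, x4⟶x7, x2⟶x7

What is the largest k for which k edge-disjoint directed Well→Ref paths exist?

Assign every edge capacity 1; by Menger, the answer equals the max flow.
Path Well→Ref (+1); total 1.
Path Well→x1→Ref (+1); total 2.
Path Well→x3→Ref (+1); total 3.
Path Well→x6→Ref (+1); total 4.
No residual Well→Ref path; max flow = 4.
Certifying cut of size 4: {Well→Ref, Well→x1, Well→x3, Well→x6}.

4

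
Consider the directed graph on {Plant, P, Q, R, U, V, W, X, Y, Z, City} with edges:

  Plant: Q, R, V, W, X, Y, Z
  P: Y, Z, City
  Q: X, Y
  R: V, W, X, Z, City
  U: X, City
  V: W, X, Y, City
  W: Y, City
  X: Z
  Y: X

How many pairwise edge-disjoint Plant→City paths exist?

Assign every edge capacity 1; by Menger, the answer equals the max flow.
Path Plant→R→City (+1); total 1.
Path Plant→V→City (+1); total 2.
Path Plant→W→City (+1); total 3.
No residual Plant→City path; max flow = 3.
Certifying cut of size 3: {Plant→R, Plant→V, Plant→W}.

3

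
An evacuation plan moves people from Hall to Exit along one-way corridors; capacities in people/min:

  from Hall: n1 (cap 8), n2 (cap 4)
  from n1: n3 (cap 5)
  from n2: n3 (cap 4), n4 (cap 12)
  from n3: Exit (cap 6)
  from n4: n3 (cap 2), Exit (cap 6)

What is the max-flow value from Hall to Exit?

9

Augment Hall→n1→n3→Exit: bottleneck 5, flow now 5.
Augment Hall→n2→n3→Exit: bottleneck 1, flow now 6.
Augment Hall→n2→n4→Exit: bottleneck 3, flow now 9.
No augmenting path remains; maximum flow = 9.
In the residual graph, reachable from Hall: {Hall, n1}.
Min-cut edges: Hall→n2 (4), n1→n3 (5); capacity 4 + 5 = 9.
This cut is saturated, so no flow can exceed 9.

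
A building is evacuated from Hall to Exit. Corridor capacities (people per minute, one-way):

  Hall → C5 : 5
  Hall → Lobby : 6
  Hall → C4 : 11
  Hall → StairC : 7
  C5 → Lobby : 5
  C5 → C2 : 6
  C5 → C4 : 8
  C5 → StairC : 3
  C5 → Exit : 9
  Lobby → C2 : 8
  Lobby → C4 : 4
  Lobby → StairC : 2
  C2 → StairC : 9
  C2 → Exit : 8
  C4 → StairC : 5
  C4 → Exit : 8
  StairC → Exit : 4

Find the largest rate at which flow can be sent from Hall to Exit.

Augment Hall→C5→Exit: bottleneck 5, flow now 5.
Augment Hall→C4→Exit: bottleneck 8, flow now 13.
Augment Hall→StairC→Exit: bottleneck 4, flow now 17.
Augment Hall→Lobby→C2→Exit: bottleneck 6, flow now 23.
No augmenting path remains; maximum flow = 23.
In the residual graph, reachable from Hall: {Hall, C4, StairC}.
Min-cut edges: Hall→C5 (5), Hall→Lobby (6), C4→Exit (8), StairC→Exit (4); capacity 5 + 6 + 8 + 4 = 23.
This cut is saturated, so no flow can exceed 23.

23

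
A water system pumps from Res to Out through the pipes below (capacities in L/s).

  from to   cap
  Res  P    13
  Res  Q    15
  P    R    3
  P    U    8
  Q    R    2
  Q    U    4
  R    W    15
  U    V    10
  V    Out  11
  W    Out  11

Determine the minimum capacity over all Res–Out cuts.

Augment Res→P→R→W→Out: bottleneck 3, flow now 3.
Augment Res→P→U→V→Out: bottleneck 8, flow now 11.
Augment Res→Q→R→W→Out: bottleneck 2, flow now 13.
Augment Res→Q→U→V→Out: bottleneck 2, flow now 15.
No augmenting path remains; maximum flow = 15.
By max-flow min-cut, the minimum cut capacity equals the max flow.
In the residual graph, reachable from Res: {Res, P, Q, U}.
Min-cut edges: P→R (3), Q→R (2), U→V (10); capacity 3 + 2 + 10 = 15.

15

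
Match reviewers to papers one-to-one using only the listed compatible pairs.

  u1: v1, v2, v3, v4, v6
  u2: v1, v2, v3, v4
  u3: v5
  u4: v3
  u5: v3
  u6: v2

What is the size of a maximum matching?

5

Unit-capacity flow: source→left, listed edges, right→sink; max matching = max flow.
Augmenting path u1→v1 (+1); matched 1.
Augmenting path u2→v2 (+1); matched 2.
Augmenting path u3→v5 (+1); matched 3.
Augmenting path u4→v3 (+1); matched 4.
Augmenting path u6→v2→u2→v4 (+1); matched 5.
No augmenting path remains; maximum matching = 5.
König certificate: {u1, u2, u3, u6, v3} is a vertex cover of size 5 (every listed pair touches it), so no matching can be larger.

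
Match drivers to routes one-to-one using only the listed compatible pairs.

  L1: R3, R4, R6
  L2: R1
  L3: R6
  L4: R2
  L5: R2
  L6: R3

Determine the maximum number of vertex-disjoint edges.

5

Unit-capacity flow: source→left, listed edges, right→sink; max matching = max flow.
Augmenting path L1→R3 (+1); matched 1.
Augmenting path L2→R1 (+1); matched 2.
Augmenting path L3→R6 (+1); matched 3.
Augmenting path L4→R2 (+1); matched 4.
Augmenting path L6→R3→L1→R4 (+1); matched 5.
No augmenting path remains; maximum matching = 5.
König certificate: {L1, L2, L3, L6, R2} is a vertex cover of size 5 (every listed pair touches it), so no matching can be larger.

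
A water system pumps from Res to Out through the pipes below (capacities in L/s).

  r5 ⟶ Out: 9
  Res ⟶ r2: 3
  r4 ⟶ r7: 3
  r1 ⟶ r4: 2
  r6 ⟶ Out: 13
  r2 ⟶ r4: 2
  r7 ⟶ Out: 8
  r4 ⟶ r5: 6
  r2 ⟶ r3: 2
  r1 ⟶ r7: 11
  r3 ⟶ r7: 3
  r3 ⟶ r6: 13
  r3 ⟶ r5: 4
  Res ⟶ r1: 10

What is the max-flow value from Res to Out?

Augment Res→r1→r7→Out: bottleneck 8, flow now 8.
Augment Res→r1→r4→r5→Out: bottleneck 2, flow now 10.
Augment Res→r2→r3→r5→Out: bottleneck 2, flow now 12.
Augment Res→r2→r4→r5→Out: bottleneck 1, flow now 13.
No augmenting path remains; maximum flow = 13.
In the residual graph, reachable from Res: {Res}.
Min-cut edges: Res→r1 (10), Res→r2 (3); capacity 10 + 3 = 13.
This cut is saturated, so no flow can exceed 13.

13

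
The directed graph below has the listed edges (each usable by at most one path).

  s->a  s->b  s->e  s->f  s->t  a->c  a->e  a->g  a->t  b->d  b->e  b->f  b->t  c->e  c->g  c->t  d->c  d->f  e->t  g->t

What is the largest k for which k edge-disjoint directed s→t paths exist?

4

Assign every edge capacity 1; by Menger, the answer equals the max flow.
Path s→t (+1); total 1.
Path s→a→t (+1); total 2.
Path s→b→t (+1); total 3.
Path s→e→t (+1); total 4.
No residual s→t path; max flow = 4.
Certifying cut of size 4: {s→a, s→b, s→e, s→t}.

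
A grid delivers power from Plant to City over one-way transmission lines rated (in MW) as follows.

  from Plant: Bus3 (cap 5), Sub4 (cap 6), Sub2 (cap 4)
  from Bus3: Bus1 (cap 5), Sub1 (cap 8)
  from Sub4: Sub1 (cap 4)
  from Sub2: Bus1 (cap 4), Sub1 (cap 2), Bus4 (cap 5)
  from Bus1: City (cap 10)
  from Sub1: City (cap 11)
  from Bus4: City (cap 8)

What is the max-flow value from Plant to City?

13

Augment Plant→Bus3→Bus1→City: bottleneck 5, flow now 5.
Augment Plant→Sub4→Sub1→City: bottleneck 4, flow now 9.
Augment Plant→Sub2→Bus1→City: bottleneck 4, flow now 13.
No augmenting path remains; maximum flow = 13.
In the residual graph, reachable from Plant: {Plant, Sub4}.
Min-cut edges: Plant→Bus3 (5), Plant→Sub2 (4), Sub4→Sub1 (4); capacity 5 + 4 + 4 = 13.
This cut is saturated, so no flow can exceed 13.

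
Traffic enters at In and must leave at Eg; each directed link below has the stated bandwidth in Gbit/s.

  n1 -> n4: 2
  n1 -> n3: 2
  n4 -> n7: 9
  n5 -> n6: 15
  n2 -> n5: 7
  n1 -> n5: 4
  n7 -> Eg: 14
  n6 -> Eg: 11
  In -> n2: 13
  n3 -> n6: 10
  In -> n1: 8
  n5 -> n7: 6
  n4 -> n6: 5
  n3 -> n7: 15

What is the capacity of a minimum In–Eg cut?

15

Augment In→n1→n3→n6→Eg: bottleneck 2, flow now 2.
Augment In→n1→n4→n6→Eg: bottleneck 2, flow now 4.
Augment In→n1→n5→n6→Eg: bottleneck 4, flow now 8.
Augment In→n2→n5→n6→Eg: bottleneck 3, flow now 11.
Augment In→n2→n5→n7→Eg: bottleneck 4, flow now 15.
No augmenting path remains; maximum flow = 15.
By max-flow min-cut, the minimum cut capacity equals the max flow.
In the residual graph, reachable from In: {In, n2}.
Min-cut edges: In→n1 (8), n2→n5 (7); capacity 8 + 7 = 15.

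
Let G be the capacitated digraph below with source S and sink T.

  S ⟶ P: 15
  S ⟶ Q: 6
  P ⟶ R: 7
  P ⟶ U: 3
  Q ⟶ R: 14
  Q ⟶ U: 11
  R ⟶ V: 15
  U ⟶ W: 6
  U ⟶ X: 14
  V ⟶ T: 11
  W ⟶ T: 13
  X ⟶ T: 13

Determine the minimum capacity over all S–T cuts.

16

Augment S→P→R→V→T: bottleneck 7, flow now 7.
Augment S→P→U→W→T: bottleneck 3, flow now 10.
Augment S→Q→R→V→T: bottleneck 4, flow now 14.
Augment S→Q→U→W→T: bottleneck 2, flow now 16.
No augmenting path remains; maximum flow = 16.
By max-flow min-cut, the minimum cut capacity equals the max flow.
In the residual graph, reachable from S: {S, P}.
Min-cut edges: S→Q (6), P→R (7), P→U (3); capacity 6 + 7 + 3 = 16.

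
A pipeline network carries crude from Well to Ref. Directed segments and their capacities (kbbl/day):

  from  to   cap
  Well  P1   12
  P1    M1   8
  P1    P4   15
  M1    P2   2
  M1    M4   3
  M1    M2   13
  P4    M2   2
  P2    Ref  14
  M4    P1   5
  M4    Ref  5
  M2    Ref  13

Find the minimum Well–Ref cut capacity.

Augment Well→P1→M1→P2→Ref: bottleneck 2, flow now 2.
Augment Well→P1→M1→M4→Ref: bottleneck 3, flow now 5.
Augment Well→P1→M1→M2→Ref: bottleneck 3, flow now 8.
Augment Well→P1→P4→M2→Ref: bottleneck 2, flow now 10.
No augmenting path remains; maximum flow = 10.
By max-flow min-cut, the minimum cut capacity equals the max flow.
In the residual graph, reachable from Well: {Well, P1, P4}.
Min-cut edges: P1→M1 (8), P4→M2 (2); capacity 8 + 2 = 10.

10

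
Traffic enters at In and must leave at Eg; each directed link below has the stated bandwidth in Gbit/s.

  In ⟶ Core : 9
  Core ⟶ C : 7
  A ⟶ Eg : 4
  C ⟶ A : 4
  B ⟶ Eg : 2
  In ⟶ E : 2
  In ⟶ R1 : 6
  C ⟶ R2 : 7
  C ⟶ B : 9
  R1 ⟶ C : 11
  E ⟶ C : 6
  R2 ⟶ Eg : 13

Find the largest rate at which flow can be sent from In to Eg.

Augment In→R1→C→A→Eg: bottleneck 4, flow now 4.
Augment In→R1→C→R2→Eg: bottleneck 2, flow now 6.
Augment In→E→C→R2→Eg: bottleneck 2, flow now 8.
Augment In→Core→C→R2→Eg: bottleneck 3, flow now 11.
Augment In→Core→C→B→Eg: bottleneck 2, flow now 13.
No augmenting path remains; maximum flow = 13.
In the residual graph, reachable from In: {In, R1, E, Core, C, B}.
Min-cut edges: C→A (4), C→R2 (7), B→Eg (2); capacity 4 + 7 + 2 = 13.
This cut is saturated, so no flow can exceed 13.

13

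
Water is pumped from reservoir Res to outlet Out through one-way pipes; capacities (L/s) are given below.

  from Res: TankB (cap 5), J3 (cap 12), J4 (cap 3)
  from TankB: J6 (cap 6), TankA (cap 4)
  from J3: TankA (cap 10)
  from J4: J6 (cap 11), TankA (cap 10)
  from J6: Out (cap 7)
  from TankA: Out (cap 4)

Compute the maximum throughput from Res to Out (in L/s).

Augment Res→TankB→J6→Out: bottleneck 5, flow now 5.
Augment Res→J3→TankA→Out: bottleneck 4, flow now 9.
Augment Res→J4→J6→Out: bottleneck 2, flow now 11.
No augmenting path remains; maximum flow = 11.
In the residual graph, reachable from Res: {Res, TankB, J3, J4, J6, TankA}.
Min-cut edges: J6→Out (7), TankA→Out (4); capacity 7 + 4 = 11.
This cut is saturated, so no flow can exceed 11.

11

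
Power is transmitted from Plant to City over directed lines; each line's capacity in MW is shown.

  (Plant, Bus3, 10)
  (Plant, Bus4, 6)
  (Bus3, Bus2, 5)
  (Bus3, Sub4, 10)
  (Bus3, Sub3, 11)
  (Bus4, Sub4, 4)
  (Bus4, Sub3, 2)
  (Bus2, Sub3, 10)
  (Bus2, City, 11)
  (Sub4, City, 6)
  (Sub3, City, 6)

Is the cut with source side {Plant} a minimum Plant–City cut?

Given cut capacity: 10 + 6 = 16.
Augment Plant→Bus3→Bus2→City: bottleneck 5, flow now 5.
Augment Plant→Bus3→Sub4→City: bottleneck 5, flow now 10.
Augment Plant→Bus4→Sub4→City: bottleneck 1, flow now 11.
Augment Plant→Bus4→Sub3→City: bottleneck 2, flow now 13.
Augment Plant→Bus4→Sub4→Bus3→Sub3→City: bottleneck 3, flow now 16. (uses reverse residual edge)
No augmenting path remains; maximum flow = 16.
Cut capacity 16 equals the max flow, so it is a minimum cut.

Yes — it is a minimum cut (capacity 16).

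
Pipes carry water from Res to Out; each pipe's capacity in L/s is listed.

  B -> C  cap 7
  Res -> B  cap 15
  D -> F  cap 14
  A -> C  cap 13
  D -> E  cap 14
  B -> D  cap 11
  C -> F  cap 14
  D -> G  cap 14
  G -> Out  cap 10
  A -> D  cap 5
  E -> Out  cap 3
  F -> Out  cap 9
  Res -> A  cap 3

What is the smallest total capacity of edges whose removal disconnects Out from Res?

Augment Res→A→C→F→Out: bottleneck 3, flow now 3.
Augment Res→B→C→F→Out: bottleneck 6, flow now 9.
Augment Res→B→D→E→Out: bottleneck 3, flow now 12.
Augment Res→B→D→G→Out: bottleneck 6, flow now 18.
No augmenting path remains; maximum flow = 18.
By max-flow min-cut, the minimum cut capacity equals the max flow.
In the residual graph, reachable from Res: {Res}.
Min-cut edges: Res→A (3), Res→B (15); capacity 3 + 15 = 18.

18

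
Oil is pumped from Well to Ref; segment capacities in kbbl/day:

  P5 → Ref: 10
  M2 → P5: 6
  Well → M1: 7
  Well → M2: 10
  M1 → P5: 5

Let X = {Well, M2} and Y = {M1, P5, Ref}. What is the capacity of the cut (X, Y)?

Edges leaving {Well, M2}: Well→M1 (7), M2→P5 (6).
Cut capacity = 7 + 6 = 13.

13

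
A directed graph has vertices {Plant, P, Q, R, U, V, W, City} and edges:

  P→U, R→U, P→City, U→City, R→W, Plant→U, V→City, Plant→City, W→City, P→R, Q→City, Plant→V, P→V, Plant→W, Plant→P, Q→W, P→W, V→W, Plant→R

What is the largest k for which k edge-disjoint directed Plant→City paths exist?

Assign every edge capacity 1; by Menger, the answer equals the max flow.
Path Plant→City (+1); total 1.
Path Plant→P→City (+1); total 2.
Path Plant→U→City (+1); total 3.
Path Plant→V→City (+1); total 4.
Path Plant→W→City (+1); total 5.
No residual Plant→City path; max flow = 5.
Certifying cut of size 5: {Plant→City, Plant→P, Plant→V, U→City, W→City}.

5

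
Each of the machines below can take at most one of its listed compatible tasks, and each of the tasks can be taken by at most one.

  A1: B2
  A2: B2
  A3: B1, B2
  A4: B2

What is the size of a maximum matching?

2

Unit-capacity flow: source→left, listed edges, right→sink; max matching = max flow.
Augmenting path A1→B2 (+1); matched 1.
Augmenting path A3→B1 (+1); matched 2.
No augmenting path remains; maximum matching = 2.
König certificate: {A3, B2} is a vertex cover of size 2 (every listed pair touches it), so no matching can be larger.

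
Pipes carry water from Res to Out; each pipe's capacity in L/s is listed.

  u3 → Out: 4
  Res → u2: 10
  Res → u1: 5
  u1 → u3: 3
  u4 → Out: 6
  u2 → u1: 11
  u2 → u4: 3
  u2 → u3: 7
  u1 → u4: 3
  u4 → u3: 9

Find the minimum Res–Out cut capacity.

Augment Res→u1→u3→Out: bottleneck 3, flow now 3.
Augment Res→u1→u4→Out: bottleneck 2, flow now 5.
Augment Res→u2→u3→Out: bottleneck 1, flow now 6.
Augment Res→u2→u4→Out: bottleneck 3, flow now 9.
Augment Res→u2→u1→u4→Out: bottleneck 1, flow now 10.
No augmenting path remains; maximum flow = 10.
By max-flow min-cut, the minimum cut capacity equals the max flow.
In the residual graph, reachable from Res: {Res, u1, u2, u3}.
Min-cut edges: u1→u4 (3), u2→u4 (3), u3→Out (4); capacity 3 + 3 + 4 = 10.

10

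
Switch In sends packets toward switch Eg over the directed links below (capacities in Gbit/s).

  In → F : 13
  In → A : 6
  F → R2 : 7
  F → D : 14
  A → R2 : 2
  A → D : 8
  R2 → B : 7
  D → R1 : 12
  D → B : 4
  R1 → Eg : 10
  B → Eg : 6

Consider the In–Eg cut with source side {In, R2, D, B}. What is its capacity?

Edges leaving {In, R2, D, B}: In→F (13), In→A (6), D→R1 (12), B→Eg (6).
Cut capacity = 13 + 6 + 12 + 6 = 37.

37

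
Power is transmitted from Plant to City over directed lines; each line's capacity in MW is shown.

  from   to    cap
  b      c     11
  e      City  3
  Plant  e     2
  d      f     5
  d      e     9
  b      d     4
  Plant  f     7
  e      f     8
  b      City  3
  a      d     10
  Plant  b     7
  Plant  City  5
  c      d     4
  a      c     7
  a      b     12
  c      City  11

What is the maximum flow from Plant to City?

14

Augment Plant→City: bottleneck 5, flow now 5.
Augment Plant→b→City: bottleneck 3, flow now 8.
Augment Plant→e→City: bottleneck 2, flow now 10.
Augment Plant→b→c→City: bottleneck 4, flow now 14.
No augmenting path remains; maximum flow = 14.
In the residual graph, reachable from Plant: {Plant, f}.
Min-cut edges: Plant→b (7), Plant→e (2), Plant→City (5); capacity 7 + 2 + 5 = 14.
This cut is saturated, so no flow can exceed 14.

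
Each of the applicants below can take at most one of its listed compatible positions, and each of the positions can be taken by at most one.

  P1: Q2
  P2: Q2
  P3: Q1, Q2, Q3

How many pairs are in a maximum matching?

Unit-capacity flow: source→left, listed edges, right→sink; max matching = max flow.
Augmenting path P1→Q2 (+1); matched 1.
Augmenting path P3→Q1 (+1); matched 2.
No augmenting path remains; maximum matching = 2.
König certificate: {P3, Q2} is a vertex cover of size 2 (every listed pair touches it), so no matching can be larger.

2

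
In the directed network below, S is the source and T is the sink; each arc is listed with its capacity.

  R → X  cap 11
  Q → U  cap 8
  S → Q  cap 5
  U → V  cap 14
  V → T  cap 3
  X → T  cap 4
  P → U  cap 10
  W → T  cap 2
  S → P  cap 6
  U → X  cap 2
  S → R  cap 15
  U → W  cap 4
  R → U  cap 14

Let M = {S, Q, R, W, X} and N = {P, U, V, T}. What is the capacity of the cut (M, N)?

34

Edges leaving {S, Q, R, W, X}: S→P (6), Q→U (8), R→U (14), W→T (2), X→T (4).
Cut capacity = 6 + 8 + 14 + 2 + 4 = 34.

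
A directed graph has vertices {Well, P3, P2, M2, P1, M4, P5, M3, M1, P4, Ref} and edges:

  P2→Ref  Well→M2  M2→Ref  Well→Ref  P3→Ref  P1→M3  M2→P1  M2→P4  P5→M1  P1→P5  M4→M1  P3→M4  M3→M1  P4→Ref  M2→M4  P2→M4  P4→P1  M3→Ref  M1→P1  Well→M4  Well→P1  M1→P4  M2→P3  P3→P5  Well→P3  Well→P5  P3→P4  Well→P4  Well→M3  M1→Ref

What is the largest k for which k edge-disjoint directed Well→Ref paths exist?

6

Assign every edge capacity 1; by Menger, the answer equals the max flow.
Path Well→Ref (+1); total 1.
Path Well→P3→Ref (+1); total 2.
Path Well→M2→Ref (+1); total 3.
Path Well→M3→Ref (+1); total 4.
Path Well→P4→Ref (+1); total 5.
Path Well→M4→M1→Ref (+1); total 6.
No residual Well→Ref path; max flow = 6.
Certifying cut of size 6: {M1→Ref, M3→Ref, P4→Ref, Well→M2, Well→P3, Well→Ref}.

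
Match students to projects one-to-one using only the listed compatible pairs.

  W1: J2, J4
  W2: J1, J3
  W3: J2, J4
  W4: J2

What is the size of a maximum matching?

Unit-capacity flow: source→left, listed edges, right→sink; max matching = max flow.
Augmenting path W1→J2 (+1); matched 1.
Augmenting path W2→J1 (+1); matched 2.
Augmenting path W3→J4 (+1); matched 3.
No augmenting path remains; maximum matching = 3.
König certificate: {W2, J2, J4} is a vertex cover of size 3 (every listed pair touches it), so no matching can be larger.

3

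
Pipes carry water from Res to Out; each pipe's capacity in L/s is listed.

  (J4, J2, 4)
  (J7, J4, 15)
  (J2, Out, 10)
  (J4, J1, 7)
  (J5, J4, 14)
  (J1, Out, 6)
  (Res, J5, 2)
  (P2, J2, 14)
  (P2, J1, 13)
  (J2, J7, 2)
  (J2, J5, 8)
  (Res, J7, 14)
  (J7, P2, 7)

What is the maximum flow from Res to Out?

Augment Res→J5→J4→J2→Out: bottleneck 2, flow now 2.
Augment Res→J7→J4→J2→Out: bottleneck 2, flow now 4.
Augment Res→J7→J4→J1→Out: bottleneck 6, flow now 10.
Augment Res→J7→P2→J2→Out: bottleneck 6, flow now 16.
No augmenting path remains; maximum flow = 16.
In the residual graph, reachable from Res: {Res}.
Min-cut edges: Res→J5 (2), Res→J7 (14); capacity 2 + 14 = 16.
This cut is saturated, so no flow can exceed 16.

16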